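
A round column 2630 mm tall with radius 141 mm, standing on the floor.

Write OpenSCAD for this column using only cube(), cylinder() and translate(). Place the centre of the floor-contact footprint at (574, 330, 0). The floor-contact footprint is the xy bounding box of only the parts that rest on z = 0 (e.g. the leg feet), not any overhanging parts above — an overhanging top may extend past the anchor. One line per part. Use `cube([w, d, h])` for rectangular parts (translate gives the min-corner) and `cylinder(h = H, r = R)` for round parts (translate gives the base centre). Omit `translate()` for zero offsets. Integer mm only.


translate([574, 330, 0]) cylinder(h = 2630, r = 141);


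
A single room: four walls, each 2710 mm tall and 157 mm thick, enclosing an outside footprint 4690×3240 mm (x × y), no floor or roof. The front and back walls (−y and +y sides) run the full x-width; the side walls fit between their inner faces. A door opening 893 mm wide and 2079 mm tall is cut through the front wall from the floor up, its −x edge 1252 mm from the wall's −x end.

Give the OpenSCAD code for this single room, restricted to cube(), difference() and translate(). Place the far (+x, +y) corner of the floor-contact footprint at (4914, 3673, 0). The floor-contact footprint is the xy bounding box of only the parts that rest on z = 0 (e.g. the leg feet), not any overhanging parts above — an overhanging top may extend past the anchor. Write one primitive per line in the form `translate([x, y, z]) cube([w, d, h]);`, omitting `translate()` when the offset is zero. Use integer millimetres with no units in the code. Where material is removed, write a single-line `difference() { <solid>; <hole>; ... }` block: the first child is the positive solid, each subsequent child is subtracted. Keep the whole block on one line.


difference() { translate([224, 433, 0]) cube([4690, 157, 2710]); translate([1476, 433, 0]) cube([893, 157, 2079]); }
translate([224, 3516, 0]) cube([4690, 157, 2710]);
translate([224, 590, 0]) cube([157, 2926, 2710]);
translate([4757, 590, 0]) cube([157, 2926, 2710]);


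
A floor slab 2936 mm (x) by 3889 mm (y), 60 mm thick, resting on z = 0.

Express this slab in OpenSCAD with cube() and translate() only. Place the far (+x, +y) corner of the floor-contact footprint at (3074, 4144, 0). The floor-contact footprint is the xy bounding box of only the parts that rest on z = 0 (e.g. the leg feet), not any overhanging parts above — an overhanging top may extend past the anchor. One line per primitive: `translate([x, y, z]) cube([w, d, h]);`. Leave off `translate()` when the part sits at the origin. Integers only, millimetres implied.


translate([138, 255, 0]) cube([2936, 3889, 60]);


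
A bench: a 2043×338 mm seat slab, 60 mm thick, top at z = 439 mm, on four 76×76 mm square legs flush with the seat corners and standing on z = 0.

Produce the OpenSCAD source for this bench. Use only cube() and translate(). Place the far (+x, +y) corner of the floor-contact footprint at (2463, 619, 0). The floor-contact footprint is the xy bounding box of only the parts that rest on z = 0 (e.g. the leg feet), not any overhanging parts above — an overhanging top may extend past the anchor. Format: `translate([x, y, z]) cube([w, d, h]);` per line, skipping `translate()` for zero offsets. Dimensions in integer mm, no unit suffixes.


translate([420, 281, 379]) cube([2043, 338, 60]);
translate([420, 281, 0]) cube([76, 76, 379]);
translate([420, 543, 0]) cube([76, 76, 379]);
translate([2387, 281, 0]) cube([76, 76, 379]);
translate([2387, 543, 0]) cube([76, 76, 379]);


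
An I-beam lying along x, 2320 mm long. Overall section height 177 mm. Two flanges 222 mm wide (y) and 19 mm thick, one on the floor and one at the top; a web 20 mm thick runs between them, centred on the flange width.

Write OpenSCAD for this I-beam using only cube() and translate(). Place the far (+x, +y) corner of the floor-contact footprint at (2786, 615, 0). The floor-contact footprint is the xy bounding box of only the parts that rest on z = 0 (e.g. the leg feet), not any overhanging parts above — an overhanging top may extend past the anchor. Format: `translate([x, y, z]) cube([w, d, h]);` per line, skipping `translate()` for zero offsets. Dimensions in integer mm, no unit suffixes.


translate([466, 393, 0]) cube([2320, 222, 19]);
translate([466, 494, 19]) cube([2320, 20, 139]);
translate([466, 393, 158]) cube([2320, 222, 19]);


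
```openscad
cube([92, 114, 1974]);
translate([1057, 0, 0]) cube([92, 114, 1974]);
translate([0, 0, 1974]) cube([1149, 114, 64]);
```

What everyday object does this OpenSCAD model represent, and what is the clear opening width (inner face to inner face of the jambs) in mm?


A door frame. The clear opening width is 965 mm.

Two 1974 mm tall posts with a header on top — a door frame. The left jamb is 92 mm wide at x = 0; the right jamb starts at x = 1057. The clear opening is 1057 − 92 = 965 mm.


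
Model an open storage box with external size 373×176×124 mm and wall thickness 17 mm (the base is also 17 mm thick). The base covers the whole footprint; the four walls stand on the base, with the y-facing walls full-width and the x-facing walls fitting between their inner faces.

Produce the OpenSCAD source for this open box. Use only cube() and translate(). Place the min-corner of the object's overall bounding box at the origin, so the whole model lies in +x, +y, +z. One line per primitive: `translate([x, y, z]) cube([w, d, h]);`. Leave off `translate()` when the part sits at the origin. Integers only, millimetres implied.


cube([373, 176, 17]);
translate([0, 0, 17]) cube([373, 17, 107]);
translate([0, 159, 17]) cube([373, 17, 107]);
translate([0, 17, 17]) cube([17, 142, 107]);
translate([356, 17, 17]) cube([17, 142, 107]);


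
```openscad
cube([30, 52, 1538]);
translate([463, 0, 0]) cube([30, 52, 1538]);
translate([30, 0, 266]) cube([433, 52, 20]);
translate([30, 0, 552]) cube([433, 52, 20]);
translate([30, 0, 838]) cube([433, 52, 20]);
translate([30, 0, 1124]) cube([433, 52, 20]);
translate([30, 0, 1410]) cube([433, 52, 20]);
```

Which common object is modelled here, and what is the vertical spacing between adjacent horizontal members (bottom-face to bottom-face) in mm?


A ladder. The rung spacing is 286 mm.

Two tall 30×52 posts with 5 short bars between them — a ladder. Adjacent rungs sit at z = 266 and z = 552, so the spacing is 552 − 266 = 286 mm.


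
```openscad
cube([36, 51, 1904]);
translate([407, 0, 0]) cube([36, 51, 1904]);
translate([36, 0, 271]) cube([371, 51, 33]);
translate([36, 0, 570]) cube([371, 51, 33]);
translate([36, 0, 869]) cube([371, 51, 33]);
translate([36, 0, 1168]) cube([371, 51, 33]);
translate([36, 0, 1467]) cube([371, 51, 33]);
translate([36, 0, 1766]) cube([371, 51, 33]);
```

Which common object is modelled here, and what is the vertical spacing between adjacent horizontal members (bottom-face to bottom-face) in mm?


A ladder. The rung spacing is 299 mm.

Two tall 36×51 posts with 6 short bars between them — a ladder. Adjacent rungs sit at z = 271 and z = 570, so the spacing is 570 − 271 = 299 mm.


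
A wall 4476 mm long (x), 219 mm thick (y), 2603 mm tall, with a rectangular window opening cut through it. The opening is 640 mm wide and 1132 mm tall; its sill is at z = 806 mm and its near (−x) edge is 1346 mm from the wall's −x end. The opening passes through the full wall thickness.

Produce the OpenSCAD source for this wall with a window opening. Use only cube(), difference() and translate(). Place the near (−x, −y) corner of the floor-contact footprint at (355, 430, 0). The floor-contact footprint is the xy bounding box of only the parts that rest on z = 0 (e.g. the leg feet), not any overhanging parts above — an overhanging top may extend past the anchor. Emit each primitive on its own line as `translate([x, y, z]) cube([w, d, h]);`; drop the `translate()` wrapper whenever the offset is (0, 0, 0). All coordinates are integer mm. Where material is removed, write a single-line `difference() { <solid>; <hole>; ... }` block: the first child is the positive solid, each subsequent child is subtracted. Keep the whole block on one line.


difference() { translate([355, 430, 0]) cube([4476, 219, 2603]); translate([1701, 430, 806]) cube([640, 219, 1132]); }


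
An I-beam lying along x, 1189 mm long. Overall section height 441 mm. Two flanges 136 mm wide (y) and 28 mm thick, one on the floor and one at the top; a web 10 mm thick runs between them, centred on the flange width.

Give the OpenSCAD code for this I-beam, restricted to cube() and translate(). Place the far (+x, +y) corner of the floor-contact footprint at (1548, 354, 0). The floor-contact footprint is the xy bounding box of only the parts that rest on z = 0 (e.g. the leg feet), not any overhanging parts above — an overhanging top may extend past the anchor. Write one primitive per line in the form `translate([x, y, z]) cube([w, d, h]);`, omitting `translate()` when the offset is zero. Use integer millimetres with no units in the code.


translate([359, 218, 0]) cube([1189, 136, 28]);
translate([359, 281, 28]) cube([1189, 10, 385]);
translate([359, 218, 413]) cube([1189, 136, 28]);


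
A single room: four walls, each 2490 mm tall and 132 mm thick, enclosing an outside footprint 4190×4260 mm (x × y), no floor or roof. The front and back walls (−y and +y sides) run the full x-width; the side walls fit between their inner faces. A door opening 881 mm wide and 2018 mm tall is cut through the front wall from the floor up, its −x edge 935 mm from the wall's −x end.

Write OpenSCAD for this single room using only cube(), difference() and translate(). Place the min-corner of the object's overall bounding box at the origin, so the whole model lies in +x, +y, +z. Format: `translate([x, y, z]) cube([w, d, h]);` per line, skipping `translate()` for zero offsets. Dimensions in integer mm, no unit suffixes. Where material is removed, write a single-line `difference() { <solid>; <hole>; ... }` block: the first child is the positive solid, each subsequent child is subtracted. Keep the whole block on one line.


difference() { cube([4190, 132, 2490]); translate([935, 0, 0]) cube([881, 132, 2018]); }
translate([0, 4128, 0]) cube([4190, 132, 2490]);
translate([0, 132, 0]) cube([132, 3996, 2490]);
translate([4058, 132, 0]) cube([132, 3996, 2490]);


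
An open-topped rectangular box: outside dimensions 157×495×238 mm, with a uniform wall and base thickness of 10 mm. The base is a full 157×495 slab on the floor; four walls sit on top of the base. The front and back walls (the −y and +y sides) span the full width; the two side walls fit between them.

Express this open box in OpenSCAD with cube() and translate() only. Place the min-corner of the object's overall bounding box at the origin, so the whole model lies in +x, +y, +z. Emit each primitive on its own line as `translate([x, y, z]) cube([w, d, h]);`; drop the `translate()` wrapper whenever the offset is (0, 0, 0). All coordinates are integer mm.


cube([157, 495, 10]);
translate([0, 0, 10]) cube([157, 10, 228]);
translate([0, 485, 10]) cube([157, 10, 228]);
translate([0, 10, 10]) cube([10, 475, 228]);
translate([147, 10, 10]) cube([10, 475, 228]);


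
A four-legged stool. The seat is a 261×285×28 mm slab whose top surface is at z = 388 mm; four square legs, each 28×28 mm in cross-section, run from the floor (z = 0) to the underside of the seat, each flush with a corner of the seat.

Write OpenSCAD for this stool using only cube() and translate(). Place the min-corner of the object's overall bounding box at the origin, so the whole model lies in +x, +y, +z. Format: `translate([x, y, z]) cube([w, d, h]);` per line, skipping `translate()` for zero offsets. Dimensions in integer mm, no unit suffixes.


translate([0, 0, 360]) cube([261, 285, 28]);
cube([28, 28, 360]);
translate([233, 0, 0]) cube([28, 28, 360]);
translate([0, 257, 0]) cube([28, 28, 360]);
translate([233, 257, 0]) cube([28, 28, 360]);


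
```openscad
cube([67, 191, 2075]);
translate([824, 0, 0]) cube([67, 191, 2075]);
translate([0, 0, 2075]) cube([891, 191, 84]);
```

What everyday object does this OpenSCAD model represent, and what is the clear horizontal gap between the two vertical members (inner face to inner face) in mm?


A door frame. The clear opening width is 757 mm.

Two 2075 mm tall posts with a header on top — a door frame. The left jamb is 67 mm wide at x = 0; the right jamb starts at x = 824. The clear opening is 824 − 67 = 757 mm.


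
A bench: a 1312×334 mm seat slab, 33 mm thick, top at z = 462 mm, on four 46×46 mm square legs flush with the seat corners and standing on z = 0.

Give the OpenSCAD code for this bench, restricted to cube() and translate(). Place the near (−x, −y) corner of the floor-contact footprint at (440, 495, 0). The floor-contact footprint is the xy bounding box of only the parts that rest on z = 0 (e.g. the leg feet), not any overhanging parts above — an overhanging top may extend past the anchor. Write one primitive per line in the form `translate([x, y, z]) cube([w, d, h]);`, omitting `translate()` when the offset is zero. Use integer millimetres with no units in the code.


translate([440, 495, 429]) cube([1312, 334, 33]);
translate([440, 495, 0]) cube([46, 46, 429]);
translate([440, 783, 0]) cube([46, 46, 429]);
translate([1706, 495, 0]) cube([46, 46, 429]);
translate([1706, 783, 0]) cube([46, 46, 429]);


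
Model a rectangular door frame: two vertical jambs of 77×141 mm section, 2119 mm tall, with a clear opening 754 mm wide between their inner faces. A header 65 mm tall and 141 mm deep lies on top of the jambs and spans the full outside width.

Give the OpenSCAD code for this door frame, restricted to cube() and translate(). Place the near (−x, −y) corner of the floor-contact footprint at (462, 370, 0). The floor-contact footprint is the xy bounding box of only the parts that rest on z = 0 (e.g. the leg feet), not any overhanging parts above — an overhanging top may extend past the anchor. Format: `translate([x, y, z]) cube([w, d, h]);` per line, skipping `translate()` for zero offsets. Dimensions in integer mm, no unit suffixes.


translate([462, 370, 0]) cube([77, 141, 2119]);
translate([1293, 370, 0]) cube([77, 141, 2119]);
translate([462, 370, 2119]) cube([908, 141, 65]);


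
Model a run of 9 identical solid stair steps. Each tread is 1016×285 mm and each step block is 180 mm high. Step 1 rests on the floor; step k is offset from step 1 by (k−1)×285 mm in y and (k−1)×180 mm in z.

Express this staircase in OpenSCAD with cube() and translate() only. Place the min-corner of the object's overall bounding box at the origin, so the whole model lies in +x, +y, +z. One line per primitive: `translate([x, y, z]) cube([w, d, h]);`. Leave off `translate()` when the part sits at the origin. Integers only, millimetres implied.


cube([1016, 285, 180]);
translate([0, 285, 180]) cube([1016, 285, 180]);
translate([0, 570, 360]) cube([1016, 285, 180]);
translate([0, 855, 540]) cube([1016, 285, 180]);
translate([0, 1140, 720]) cube([1016, 285, 180]);
translate([0, 1425, 900]) cube([1016, 285, 180]);
translate([0, 1710, 1080]) cube([1016, 285, 180]);
translate([0, 1995, 1260]) cube([1016, 285, 180]);
translate([0, 2280, 1440]) cube([1016, 285, 180]);


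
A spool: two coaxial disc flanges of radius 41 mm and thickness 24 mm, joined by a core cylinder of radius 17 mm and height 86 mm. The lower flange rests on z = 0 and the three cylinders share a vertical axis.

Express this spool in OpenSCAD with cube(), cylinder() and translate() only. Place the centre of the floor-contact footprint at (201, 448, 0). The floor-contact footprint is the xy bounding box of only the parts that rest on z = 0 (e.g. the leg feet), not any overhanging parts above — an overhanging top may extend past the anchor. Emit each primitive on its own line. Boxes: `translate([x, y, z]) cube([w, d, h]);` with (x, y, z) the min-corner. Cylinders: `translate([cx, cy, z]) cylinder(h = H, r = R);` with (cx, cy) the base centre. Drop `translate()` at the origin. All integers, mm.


translate([201, 448, 0]) cylinder(h = 24, r = 41);
translate([201, 448, 24]) cylinder(h = 86, r = 17);
translate([201, 448, 110]) cylinder(h = 24, r = 41);


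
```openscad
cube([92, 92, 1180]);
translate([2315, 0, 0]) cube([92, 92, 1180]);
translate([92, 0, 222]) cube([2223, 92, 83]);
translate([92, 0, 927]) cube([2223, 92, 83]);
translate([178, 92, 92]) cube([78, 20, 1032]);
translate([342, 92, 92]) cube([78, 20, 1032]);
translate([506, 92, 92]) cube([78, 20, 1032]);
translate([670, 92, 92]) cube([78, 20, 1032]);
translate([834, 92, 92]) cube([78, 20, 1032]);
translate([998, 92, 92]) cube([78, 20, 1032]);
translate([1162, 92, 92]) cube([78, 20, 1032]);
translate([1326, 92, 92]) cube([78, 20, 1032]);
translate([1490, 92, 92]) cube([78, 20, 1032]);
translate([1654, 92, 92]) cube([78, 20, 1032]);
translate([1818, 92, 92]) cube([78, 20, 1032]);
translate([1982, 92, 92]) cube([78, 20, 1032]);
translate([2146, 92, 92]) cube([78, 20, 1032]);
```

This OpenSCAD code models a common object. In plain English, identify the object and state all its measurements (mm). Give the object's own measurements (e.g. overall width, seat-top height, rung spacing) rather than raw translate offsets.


A fence section. Two 92×92 mm posts, 1180 mm tall, stand on the floor with a clear span of 2223 mm between their inner faces. Two horizontal rails of 92×83 mm section span the gap between the posts with their undersides at z = 222 mm and z = 927 mm, flush with the posts' −y face. 13 pickets, each 78 mm wide, 20 mm thick and 1032 mm tall, are fixed to the +y face of the rails with their bottoms at z = 92 mm, spaced across the span with a 86 mm gap after the −x post and between neighbouring pickets, with 91 mm left before the +x post.


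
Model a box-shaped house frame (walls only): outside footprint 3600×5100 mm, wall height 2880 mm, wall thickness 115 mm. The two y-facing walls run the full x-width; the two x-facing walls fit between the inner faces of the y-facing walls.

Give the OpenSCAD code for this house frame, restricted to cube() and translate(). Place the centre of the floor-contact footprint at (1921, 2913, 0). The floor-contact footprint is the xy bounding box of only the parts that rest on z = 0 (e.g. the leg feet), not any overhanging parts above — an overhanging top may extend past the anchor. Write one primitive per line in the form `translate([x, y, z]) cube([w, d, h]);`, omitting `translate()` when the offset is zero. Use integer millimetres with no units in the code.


translate([121, 363, 0]) cube([3600, 115, 2880]);
translate([121, 5348, 0]) cube([3600, 115, 2880]);
translate([121, 478, 0]) cube([115, 4870, 2880]);
translate([3606, 478, 0]) cube([115, 4870, 2880]);


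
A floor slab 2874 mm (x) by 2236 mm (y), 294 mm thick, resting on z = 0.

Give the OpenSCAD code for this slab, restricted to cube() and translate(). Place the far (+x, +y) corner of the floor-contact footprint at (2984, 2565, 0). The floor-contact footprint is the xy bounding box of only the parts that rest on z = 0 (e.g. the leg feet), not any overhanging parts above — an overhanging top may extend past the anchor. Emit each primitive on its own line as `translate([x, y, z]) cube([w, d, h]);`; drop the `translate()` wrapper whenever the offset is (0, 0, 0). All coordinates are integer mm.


translate([110, 329, 0]) cube([2874, 2236, 294]);


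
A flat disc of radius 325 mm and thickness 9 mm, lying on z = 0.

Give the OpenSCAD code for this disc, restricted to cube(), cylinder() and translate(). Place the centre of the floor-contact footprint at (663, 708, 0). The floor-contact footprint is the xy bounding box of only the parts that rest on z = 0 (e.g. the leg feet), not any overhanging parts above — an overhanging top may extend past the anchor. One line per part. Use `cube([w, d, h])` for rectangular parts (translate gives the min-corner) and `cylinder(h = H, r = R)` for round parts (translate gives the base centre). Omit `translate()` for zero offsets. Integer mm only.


translate([663, 708, 0]) cylinder(h = 9, r = 325);


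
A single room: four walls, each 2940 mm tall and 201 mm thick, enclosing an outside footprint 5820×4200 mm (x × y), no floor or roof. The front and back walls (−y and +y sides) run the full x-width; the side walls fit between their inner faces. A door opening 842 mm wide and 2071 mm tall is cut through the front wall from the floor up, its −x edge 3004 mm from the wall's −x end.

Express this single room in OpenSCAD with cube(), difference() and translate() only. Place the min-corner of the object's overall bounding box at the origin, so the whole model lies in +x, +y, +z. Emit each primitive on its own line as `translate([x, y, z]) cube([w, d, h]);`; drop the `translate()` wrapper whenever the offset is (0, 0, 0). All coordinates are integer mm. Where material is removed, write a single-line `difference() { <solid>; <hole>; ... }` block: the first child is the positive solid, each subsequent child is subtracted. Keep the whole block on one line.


difference() { cube([5820, 201, 2940]); translate([3004, 0, 0]) cube([842, 201, 2071]); }
translate([0, 3999, 0]) cube([5820, 201, 2940]);
translate([0, 201, 0]) cube([201, 3798, 2940]);
translate([5619, 201, 0]) cube([201, 3798, 2940]);


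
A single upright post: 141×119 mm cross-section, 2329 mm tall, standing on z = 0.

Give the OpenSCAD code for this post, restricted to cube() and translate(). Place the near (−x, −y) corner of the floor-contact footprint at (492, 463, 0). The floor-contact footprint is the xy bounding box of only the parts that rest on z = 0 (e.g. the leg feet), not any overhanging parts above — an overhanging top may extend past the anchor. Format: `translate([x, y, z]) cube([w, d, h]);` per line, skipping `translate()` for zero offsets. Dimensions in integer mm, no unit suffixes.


translate([492, 463, 0]) cube([141, 119, 2329]);


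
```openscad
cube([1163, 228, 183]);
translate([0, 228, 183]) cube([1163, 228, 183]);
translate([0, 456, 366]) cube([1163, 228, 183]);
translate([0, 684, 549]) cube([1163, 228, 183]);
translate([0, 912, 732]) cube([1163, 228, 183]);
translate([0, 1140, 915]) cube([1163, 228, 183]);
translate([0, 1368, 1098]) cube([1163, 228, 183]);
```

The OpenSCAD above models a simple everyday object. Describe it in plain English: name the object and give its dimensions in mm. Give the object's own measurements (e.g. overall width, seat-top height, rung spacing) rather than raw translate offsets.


A straight staircase of 7 solid steps. Each step is 1163 mm wide (x), 228 mm deep (y, the going) and 183 mm tall (the rise). The first step rests on the floor; each subsequent step sits one going further in +y and one rise higher in +z, directly behind and above the previous step with no overlap.


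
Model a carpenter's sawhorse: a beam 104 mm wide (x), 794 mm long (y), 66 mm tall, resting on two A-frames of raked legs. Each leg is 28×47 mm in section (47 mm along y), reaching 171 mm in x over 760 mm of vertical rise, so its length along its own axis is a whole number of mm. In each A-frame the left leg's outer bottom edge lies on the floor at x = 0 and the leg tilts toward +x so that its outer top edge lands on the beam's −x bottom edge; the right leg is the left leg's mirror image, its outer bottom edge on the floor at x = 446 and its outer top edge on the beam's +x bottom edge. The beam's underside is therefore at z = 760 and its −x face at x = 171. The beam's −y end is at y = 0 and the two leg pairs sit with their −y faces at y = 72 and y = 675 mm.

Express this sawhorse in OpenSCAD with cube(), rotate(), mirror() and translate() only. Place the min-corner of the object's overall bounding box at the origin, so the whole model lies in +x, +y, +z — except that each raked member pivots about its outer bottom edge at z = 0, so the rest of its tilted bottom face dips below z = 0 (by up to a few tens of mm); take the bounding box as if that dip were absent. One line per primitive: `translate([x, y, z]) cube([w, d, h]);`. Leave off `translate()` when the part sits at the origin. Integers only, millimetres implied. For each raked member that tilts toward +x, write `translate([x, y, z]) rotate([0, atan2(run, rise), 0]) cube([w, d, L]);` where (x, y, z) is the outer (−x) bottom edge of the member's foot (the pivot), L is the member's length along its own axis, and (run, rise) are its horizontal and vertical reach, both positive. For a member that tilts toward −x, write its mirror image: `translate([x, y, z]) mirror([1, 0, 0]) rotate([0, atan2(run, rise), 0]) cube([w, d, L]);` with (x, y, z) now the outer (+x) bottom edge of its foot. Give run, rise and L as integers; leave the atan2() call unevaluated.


// leg length = √(171² + 760²) = 779
// right-leg outer foot x = 2·171 + 104 = 446
// beam min-corner = (171, 0, 760)
translate([171, 0, 760]) cube([104, 794, 66]);
translate([0, 72, 0]) rotate([0, atan2(171, 760), 0]) cube([28, 47, 779]);
translate([446, 72, 0]) mirror([1, 0, 0]) rotate([0, atan2(171, 760), 0]) cube([28, 47, 779]);
translate([0, 675, 0]) rotate([0, atan2(171, 760), 0]) cube([28, 47, 779]);
translate([446, 675, 0]) mirror([1, 0, 0]) rotate([0, atan2(171, 760), 0]) cube([28, 47, 779]);


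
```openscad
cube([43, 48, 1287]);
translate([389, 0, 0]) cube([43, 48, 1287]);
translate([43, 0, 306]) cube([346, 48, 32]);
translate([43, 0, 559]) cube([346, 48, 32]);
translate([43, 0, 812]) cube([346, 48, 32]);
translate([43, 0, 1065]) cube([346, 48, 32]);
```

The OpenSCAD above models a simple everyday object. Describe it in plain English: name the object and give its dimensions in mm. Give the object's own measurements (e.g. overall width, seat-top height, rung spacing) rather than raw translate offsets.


A straight ladder. Two 43×48 mm vertical rails, 1287 mm tall, stand 432 mm apart (outside-to-outside) with their front faces coplanar on the −y side. 4 rungs, each 48 mm deep and 32 mm tall, span between the inner faces of the rails, front faces flush with the rails. The lowest rung's underside is at z = 306 mm and rungs are spaced 253 mm apart (underside to underside).


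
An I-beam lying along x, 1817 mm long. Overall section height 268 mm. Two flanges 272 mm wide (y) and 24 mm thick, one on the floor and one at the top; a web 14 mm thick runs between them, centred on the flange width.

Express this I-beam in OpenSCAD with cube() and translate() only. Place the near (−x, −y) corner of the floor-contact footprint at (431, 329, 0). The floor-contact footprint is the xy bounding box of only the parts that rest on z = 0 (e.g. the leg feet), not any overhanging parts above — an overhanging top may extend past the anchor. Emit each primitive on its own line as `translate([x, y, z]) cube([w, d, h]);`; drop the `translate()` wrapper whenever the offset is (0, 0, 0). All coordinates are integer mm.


translate([431, 329, 0]) cube([1817, 272, 24]);
translate([431, 458, 24]) cube([1817, 14, 220]);
translate([431, 329, 244]) cube([1817, 272, 24]);


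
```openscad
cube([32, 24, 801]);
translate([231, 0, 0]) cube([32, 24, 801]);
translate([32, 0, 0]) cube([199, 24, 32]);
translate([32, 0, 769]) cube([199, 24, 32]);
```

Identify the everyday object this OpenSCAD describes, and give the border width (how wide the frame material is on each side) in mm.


A picture frame. The border width is 32 mm.

Four thin pieces enclosing a rectangular opening — a picture frame. The two full-height stiles are 801 mm tall; the top rail sits at z = 769 and is 32 mm tall, so the border above the opening is 801 − 769 = 32 mm, matching the stile x-width.


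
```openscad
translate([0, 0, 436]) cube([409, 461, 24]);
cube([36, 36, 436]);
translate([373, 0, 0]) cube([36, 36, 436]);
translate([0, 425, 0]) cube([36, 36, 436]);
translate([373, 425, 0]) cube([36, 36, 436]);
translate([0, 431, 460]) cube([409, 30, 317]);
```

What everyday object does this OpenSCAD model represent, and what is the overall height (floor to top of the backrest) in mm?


A chair. The overall height is 777 mm.

A slab on four corner posts with a tall panel at the back — a chair. The seat slab sits at z = 436 with thickness 24, and the 317 mm backrest starts at the seat top, so the overall height is 436 + 24 + 317 = 777 mm.


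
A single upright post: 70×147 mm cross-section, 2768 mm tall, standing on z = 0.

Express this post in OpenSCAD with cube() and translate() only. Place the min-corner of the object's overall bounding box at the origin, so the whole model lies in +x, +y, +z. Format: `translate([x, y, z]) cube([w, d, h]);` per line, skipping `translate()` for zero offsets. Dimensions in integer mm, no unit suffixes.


cube([70, 147, 2768]);


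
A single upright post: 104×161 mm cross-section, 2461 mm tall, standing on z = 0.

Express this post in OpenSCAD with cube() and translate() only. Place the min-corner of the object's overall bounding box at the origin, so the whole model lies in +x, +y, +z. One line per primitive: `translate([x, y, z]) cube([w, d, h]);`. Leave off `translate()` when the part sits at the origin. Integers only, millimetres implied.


cube([104, 161, 2461]);


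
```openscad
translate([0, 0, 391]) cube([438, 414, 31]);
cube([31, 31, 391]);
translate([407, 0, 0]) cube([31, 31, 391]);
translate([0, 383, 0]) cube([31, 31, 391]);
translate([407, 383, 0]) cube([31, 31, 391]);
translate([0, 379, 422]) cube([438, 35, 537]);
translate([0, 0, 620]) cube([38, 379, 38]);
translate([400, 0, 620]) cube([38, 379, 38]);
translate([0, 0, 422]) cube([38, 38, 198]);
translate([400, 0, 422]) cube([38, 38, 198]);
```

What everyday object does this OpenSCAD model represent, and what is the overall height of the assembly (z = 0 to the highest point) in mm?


A chair. The overall height is 959 mm.

A slab on four corner posts with a tall panel at the back — a chair. The seat slab sits at z = 391 with thickness 31, and the 537 mm backrest starts at the seat top, so the overall height is 391 + 31 + 537 = 959 mm.


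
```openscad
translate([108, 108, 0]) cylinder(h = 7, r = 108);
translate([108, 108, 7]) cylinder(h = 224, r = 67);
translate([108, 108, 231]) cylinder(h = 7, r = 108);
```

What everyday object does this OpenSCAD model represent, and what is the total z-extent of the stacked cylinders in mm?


A spool. The overall height is 238 mm.

Three coaxial cylinders, large–small–large — a spool. Two 7 mm flanges and a 224 mm core give 7 + 224 + 7 = 238 mm.


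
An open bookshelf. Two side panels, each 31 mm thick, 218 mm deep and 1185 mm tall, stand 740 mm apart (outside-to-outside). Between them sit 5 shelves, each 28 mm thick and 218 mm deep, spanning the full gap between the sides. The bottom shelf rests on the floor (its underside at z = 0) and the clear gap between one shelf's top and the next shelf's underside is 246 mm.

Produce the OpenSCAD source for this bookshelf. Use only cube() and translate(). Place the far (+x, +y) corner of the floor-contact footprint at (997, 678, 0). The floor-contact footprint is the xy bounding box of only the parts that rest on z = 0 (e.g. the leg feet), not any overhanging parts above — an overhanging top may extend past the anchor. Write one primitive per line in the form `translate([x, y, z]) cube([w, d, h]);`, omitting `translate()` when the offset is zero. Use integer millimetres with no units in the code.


translate([257, 460, 0]) cube([31, 218, 1185]);
translate([966, 460, 0]) cube([31, 218, 1185]);
translate([288, 460, 0]) cube([678, 218, 28]);
translate([288, 460, 274]) cube([678, 218, 28]);
translate([288, 460, 548]) cube([678, 218, 28]);
translate([288, 460, 822]) cube([678, 218, 28]);
translate([288, 460, 1096]) cube([678, 218, 28]);


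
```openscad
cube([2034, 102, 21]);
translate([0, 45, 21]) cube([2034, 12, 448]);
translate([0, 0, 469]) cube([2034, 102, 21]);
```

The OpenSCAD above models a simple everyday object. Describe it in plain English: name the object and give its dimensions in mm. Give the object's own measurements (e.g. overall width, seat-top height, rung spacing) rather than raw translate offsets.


An I-beam lying along x, 2034 mm long. Overall section height 490 mm. Two flanges 102 mm wide (y) and 21 mm thick, one on the floor and one at the top; a web 12 mm thick runs between them, centred on the flange width.


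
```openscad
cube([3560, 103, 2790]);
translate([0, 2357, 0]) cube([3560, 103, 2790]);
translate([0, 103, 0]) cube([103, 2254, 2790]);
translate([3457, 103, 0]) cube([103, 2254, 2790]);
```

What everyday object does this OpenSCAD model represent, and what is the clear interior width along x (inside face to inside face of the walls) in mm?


A house (or room) frame. The interior width is 3354 mm.

Four 2790 mm walls enclosing a rectangle with no floor or roof — a room or house frame. Outside width is 3560 mm and wall thickness is 103 mm, so the interior width is 3560 − 2 × 103 = 3354 mm.


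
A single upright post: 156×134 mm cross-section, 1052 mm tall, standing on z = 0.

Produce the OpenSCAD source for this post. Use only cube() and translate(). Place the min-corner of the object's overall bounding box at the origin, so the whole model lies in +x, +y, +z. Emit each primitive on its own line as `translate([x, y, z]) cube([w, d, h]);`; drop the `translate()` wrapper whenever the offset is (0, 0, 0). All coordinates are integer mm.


cube([156, 134, 1052]);


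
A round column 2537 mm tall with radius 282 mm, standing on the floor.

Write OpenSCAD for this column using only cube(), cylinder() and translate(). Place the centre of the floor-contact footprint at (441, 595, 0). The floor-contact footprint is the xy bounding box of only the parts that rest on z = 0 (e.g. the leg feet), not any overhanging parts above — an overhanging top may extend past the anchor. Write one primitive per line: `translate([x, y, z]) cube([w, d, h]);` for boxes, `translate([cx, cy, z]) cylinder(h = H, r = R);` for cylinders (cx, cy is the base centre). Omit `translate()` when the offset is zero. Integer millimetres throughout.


translate([441, 595, 0]) cylinder(h = 2537, r = 282);


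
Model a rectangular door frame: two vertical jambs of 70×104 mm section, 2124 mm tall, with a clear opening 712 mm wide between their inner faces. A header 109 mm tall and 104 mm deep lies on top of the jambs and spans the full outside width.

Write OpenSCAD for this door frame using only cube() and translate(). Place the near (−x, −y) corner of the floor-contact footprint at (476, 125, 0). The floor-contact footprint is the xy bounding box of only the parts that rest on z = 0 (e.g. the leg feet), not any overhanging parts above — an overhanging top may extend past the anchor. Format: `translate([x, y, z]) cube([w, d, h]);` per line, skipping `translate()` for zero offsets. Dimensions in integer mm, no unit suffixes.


translate([476, 125, 0]) cube([70, 104, 2124]);
translate([1258, 125, 0]) cube([70, 104, 2124]);
translate([476, 125, 2124]) cube([852, 104, 109]);


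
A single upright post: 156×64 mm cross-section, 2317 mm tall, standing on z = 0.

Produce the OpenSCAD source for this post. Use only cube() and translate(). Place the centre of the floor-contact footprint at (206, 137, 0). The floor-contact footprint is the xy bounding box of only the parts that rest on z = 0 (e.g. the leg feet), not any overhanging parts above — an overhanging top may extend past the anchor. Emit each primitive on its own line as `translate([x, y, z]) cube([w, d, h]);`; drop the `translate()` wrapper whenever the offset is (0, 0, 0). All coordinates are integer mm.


translate([128, 105, 0]) cube([156, 64, 2317]);


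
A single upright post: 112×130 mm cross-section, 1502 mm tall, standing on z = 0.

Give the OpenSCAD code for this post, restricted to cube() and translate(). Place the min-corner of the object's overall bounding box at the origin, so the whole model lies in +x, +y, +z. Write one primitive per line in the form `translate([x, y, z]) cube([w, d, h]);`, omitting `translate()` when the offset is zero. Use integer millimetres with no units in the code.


cube([112, 130, 1502]);


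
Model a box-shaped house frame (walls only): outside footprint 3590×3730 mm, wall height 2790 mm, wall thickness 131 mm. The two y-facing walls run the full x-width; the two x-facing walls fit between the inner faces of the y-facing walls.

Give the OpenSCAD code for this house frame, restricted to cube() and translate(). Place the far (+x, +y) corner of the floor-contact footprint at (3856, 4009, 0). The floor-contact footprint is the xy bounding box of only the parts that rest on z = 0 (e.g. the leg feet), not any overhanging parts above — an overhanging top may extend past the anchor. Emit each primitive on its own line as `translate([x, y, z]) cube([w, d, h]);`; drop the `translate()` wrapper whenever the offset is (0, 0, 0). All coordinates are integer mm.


translate([266, 279, 0]) cube([3590, 131, 2790]);
translate([266, 3878, 0]) cube([3590, 131, 2790]);
translate([266, 410, 0]) cube([131, 3468, 2790]);
translate([3725, 410, 0]) cube([131, 3468, 2790]);


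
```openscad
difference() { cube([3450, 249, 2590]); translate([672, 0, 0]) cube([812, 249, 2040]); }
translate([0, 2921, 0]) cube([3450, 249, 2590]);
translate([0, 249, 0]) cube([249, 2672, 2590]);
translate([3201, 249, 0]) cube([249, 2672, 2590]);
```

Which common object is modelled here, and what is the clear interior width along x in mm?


A single room. The interior width is 2952 mm.

Four walls enclosing a rectangle with a door in the front wall — a room. Outside width 3450 minus two 249 mm walls gives 2952 mm.


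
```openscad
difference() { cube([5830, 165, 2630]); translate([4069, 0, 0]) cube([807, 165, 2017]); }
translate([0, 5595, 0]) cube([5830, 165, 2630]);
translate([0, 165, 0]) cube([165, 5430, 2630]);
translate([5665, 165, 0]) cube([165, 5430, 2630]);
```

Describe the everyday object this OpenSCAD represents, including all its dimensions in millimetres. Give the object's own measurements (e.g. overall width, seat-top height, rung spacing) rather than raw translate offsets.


A single room: four walls, each 2630 mm tall and 165 mm thick, enclosing an outside footprint 5830×5760 mm (x × y), no floor or roof. The front and back walls (−y and +y sides) run the full x-width; the side walls fit between their inner faces. A door opening 807 mm wide and 2017 mm tall is cut through the front wall from the floor up, its −x edge 4069 mm from the wall's −x end.


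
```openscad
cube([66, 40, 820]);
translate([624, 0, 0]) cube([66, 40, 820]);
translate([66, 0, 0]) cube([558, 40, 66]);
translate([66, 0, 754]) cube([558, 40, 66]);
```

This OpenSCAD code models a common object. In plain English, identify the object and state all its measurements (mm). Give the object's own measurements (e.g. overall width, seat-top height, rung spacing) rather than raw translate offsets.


A rectangular picture frame lying in the x–z plane (depth along y). The opening is 558 mm wide (x) by 688 mm tall (z), surrounded by a border 66 mm wide on all four sides. The frame is 40 mm deep and is made of two full-height vertical stiles with two horizontal rails fitted between them.


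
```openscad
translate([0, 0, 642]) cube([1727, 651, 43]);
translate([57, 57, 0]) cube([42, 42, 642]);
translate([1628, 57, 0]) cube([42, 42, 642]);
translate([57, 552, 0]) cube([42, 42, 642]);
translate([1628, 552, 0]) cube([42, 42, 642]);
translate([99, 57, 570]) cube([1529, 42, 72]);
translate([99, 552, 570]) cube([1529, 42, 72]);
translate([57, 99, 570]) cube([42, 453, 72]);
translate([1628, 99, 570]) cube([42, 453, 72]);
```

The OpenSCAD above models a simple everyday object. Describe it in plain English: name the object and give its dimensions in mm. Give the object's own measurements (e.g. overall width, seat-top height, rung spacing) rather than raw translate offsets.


A rectangular dining table. The top is 1727×651×43 mm with its upper surface at z = 685 mm. It stands on four 42×42 mm square legs, each inset 57 mm from the nearest pair of top edges, running from the floor to the underside of the top. Four apron rails, 42 mm thick and 72 mm tall, run between adjacent legs with their top edges flush with the underside of the top and their outer faces flush with the legs' outer faces.
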